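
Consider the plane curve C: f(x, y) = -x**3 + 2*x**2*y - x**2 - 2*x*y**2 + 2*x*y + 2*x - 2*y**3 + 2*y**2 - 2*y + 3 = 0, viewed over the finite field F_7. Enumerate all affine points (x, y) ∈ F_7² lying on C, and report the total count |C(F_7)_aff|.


Affine F_7-points: {(4, 3), (5, 4)}; count = 2.

For each of the 49 pairs (x, y) ∈ F_7², evaluate f(x, y) mod 7. Record the zeros.
  x = 0: [0↦3, 1↦1, 2↦5, 3↦3, 4↦4, 5↦3, 6↦2]  zeros at y ∈ ∅
  x = 1: [0↦3, 1↦3, 2↦5, 3↦4, 4↦2, 5↦1, 6↦3]  zeros at y ∈ ∅
  x = 2: [0↦2, 1↦1, 2↦5, 3↦2, 4↦1, 5↦4, 6↦6]  zeros at y ∈ ∅
  x = 3: [0↦1, 1↦3, 2↦6, 3↦5, 4↦2, 5↦6, 6↦5]  zeros at y ∈ ∅
  x = 4: [0↦1, 1↦3, 2↦2, 3↦0, 4↦6, 5↦1, 6↦1]  zeros at y ∈ {3}
  x = 5: [0↦3, 1↦2, 2↦1, 3↦2, 4↦0, 5↦4, 6↦2]  zeros at y ∈ {4}
  x = 6: [0↦1, 1↦1, 2↦4, 3↦5, 4↦6, 5↦2, 6↦2]  zeros at y ∈ ∅
Collecting zeros: affine points = {(4, 3), (5, 4)}.
Total count |C(F_7)_aff| = 2.


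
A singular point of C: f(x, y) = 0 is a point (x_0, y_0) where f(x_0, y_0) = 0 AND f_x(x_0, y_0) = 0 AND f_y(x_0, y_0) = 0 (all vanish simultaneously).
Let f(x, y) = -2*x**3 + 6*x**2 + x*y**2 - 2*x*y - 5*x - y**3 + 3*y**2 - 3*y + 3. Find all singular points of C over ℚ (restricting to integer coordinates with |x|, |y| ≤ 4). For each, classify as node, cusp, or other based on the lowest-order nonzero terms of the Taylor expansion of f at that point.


Singular points: {(1, 1)}; classification: cusp.

Compute partial derivatives:
  f_x = -6*x**2 + 12*x + y**2 - 2*y - 5.
  f_y = 2*x*y - 2*x - 3*y**2 + 6*y - 3.
Scan x_0 ∈ {−4, ..., 4}. For each x_0, f_y(x_0, y) is a polynomial in y; find its integer roots y ∈ {−4, ..., 4}, then test f_x and f at those candidates.
  x = -4: f_y(-4, y) = -3*y**2 - 2*y + 5; vanishes at y ∈ {1}. (-4, 1): f_x = -150 ≠ 0.
  x = -3: f_y(-3, y) = 3 - 3*y**2; vanishes at y ∈ {-1, 1}. (-3, -1): f_x = -92 ≠ 0; (-3, 1): f_x = -96 ≠ 0.
  x = -2: f_y(-2, y) = -3*y**2 + 2*y + 1; vanishes at y ∈ {1}. (-2, 1): f_x = -54 ≠ 0.
  x = -1: f_y(-1, y) = -3*y**2 + 4*y - 1; vanishes at y ∈ {1}. (-1, 1): f_x = -24 ≠ 0.
  x = 0: f_y(0, y) = -3*y**2 + 6*y - 3; vanishes at y ∈ {1}. (0, 1): f_x = -6 ≠ 0.
  x = 1: f_y(1, y) = -3*y**2 + 8*y - 5; vanishes at y ∈ {1}. (1, 1): f_x = 0, f = 0 — SINGULAR.
  x = 2: f_y(2, y) = -3*y**2 + 10*y - 7; vanishes at y ∈ {1}. (2, 1): f_x = -6 ≠ 0.
  x = 3: f_y(3, y) = -3*y**2 + 12*y - 9; vanishes at y ∈ {1, 3}. (3, 1): f_x = -24 ≠ 0; (3, 3): f_x = -20 ≠ 0.
  x = 4: f_y(4, y) = -3*y**2 + 14*y - 11; vanishes at y ∈ {1}. (4, 1): f_x = -54 ≠ 0.
Only singular point on the grid: (1, 1).
Classify: substitute x = 1 + u, y = 1 + v and expand: f = -2*u**3 + u*v**2 - v**3 + v**2.
No constant or linear terms (consistent with a singular point). Quadratic part: v**2. Cubic part: -2*u**3 + u*v**2 - v**3.
The quadratic part v**2 is a perfect square, so there is a single (double) tangent line v = 0, i.e. y = 1. Restricting the cubic part to that line (v = 0) leaves -2*u**3 ≠ 0, so f is not divisible by v and the branch is v² ≈ 2*u**3 to lowest order — this is a cusp.
Classification: cusp.


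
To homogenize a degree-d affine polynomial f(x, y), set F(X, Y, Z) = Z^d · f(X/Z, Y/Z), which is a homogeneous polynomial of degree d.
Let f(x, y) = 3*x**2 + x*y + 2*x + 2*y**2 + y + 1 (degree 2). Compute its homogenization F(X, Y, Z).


F(X, Y, Z) = 3*X**2 + X*Y + 2*X*Z + 2*Y**2 + Y*Z + Z**2

deg(f) = 2.
Substitute x = X/Z, y = Y/Z into f, then multiply by Z^2.
  monomial 3·x^2·y^0 ↦ 3·X^2·Y^0·Z^0.
  monomial 1·x^1·y^1 ↦ 1·X^1·Y^1·Z^0.
  monomial 2·x^1·y^0 ↦ 2·X^1·Y^0·Z^1.
  monomial 2·x^0·y^2 ↦ 2·X^0·Y^2·Z^0.
  monomial 1·x^0·y^1 ↦ 1·X^0·Y^1·Z^1.
  monomial 1·x^0·y^0 ↦ 1·X^0·Y^0·Z^2.
Collecting: F(X, Y, Z) = 3*X**2 + X*Y + 2*X*Z + 2*Y**2 + Y*Z + Z**2.


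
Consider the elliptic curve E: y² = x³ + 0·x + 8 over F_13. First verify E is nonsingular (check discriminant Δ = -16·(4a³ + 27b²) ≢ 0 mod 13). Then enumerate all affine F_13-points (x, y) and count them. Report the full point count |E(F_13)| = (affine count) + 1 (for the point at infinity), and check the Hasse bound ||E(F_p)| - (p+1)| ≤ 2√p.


Affine points = {(1, 3), (1, 10), (2, 4), (2, 9), (3, 3), (3, 10), (5, 4), (5, 9), (6, 4), (6, 9), (7, 0), (8, 0), (9, 3), (9, 10), (11, 0)}; affine count = 15; |E(F_13)| = 16.

Discriminant check: Δ ∝ 4a³ + 27b² = 4·0³ + 27·8² = 4·0 + 27·64 ≡ 12 (mod 13). Nonzero ⇒ E is nonsingular.
For each x ∈ F_13, compute rhs = x³ + 0·x + 8 mod 13, then count y ∈ F_13 with y² ≡ rhs.
  x = 0: rhs = 8, matching y values: none (0 points).
  x = 1: rhs = 9, matching y values: 3, 10 (2 points).
  x = 2: rhs = 3, matching y values: 4, 9 (2 points).
  x = 3: rhs = 9, matching y values: 3, 10 (2 points).
  x = 4: rhs = 7, matching y values: none (0 points).
  x = 5: rhs = 3, matching y values: 4, 9 (2 points).
  x = 6: rhs = 3, matching y values: 4, 9 (2 points).
  x = 7: rhs = 0, matching y values: 0 (1 points).
  x = 8: rhs = 0, matching y values: 0 (1 points).
  x = 9: rhs = 9, matching y values: 3, 10 (2 points).
  x = 10: rhs = 7, matching y values: none (0 points).
  x = 11: rhs = 0, matching y values: 0 (1 points).
  x = 12: rhs = 7, matching y values: none (0 points).
Total affine count: 15.
Full point count |E(F_13)| = 15 + 1 = 16.
Hasse bound: |16 − (13+1)| = |2| = 2 ≤ 2√13 ≈ 7.2111 ✓.


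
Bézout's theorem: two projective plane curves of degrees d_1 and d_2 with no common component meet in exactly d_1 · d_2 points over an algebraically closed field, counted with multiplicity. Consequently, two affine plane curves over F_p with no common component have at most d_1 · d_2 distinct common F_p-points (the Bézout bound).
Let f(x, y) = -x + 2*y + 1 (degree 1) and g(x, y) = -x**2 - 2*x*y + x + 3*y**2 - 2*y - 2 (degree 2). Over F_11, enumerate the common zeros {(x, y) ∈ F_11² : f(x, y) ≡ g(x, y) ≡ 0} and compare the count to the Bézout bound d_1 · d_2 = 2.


Common zeros: ∅; count = 0; Bézout bound = 2.

deg(f) = 1, deg(g) = 2, so Bézout bound = 2.
Scan x ∈ F_11. For each x, list the y ∈ F_11 with f(x, y) ≡ 0 and those with g(x, y) ≡ 0 (mod 11); the common zeros in that column are the intersection.
  x = 0: f ≡ 0 at y ∈ {5}; g ≡ 0 at y ∈ ∅; common: ∅.
  x = 1: f ≡ 0 at y ∈ {0}; g ≡ 0 at y ∈ ∅; common: ∅.
  x = 2: f ≡ 0 at y ∈ {6}; g ≡ 0 at y ∈ ∅; common: ∅.
  x = 3: f ≡ 0 at y ∈ {1}; g ≡ 0 at y ∈ ∅; common: ∅.
  x = 4: f ≡ 0 at y ∈ {7}; g ≡ 0 at y ∈ {2, 5}; common: ∅.
  x = 5: f ≡ 0 at y ∈ {2}; g ≡ 0 at y ∈ {0, 4}; common: ∅.
  x = 6: f ≡ 0 at y ∈ {8}; g ≡ 0 at y ∈ ∅; common: ∅.
  x = 7: f ≡ 0 at y ∈ {3}; g ≡ 0 at y ∈ {0, 9}; common: ∅.
  x = 8: f ≡ 0 at y ∈ {9}; g ≡ 0 at y ∈ ∅; common: ∅.
  x = 9: f ≡ 0 at y ∈ {4}; g ≡ 0 at y ∈ {5, 9}; common: ∅.
  x = 10: f ≡ 0 at y ∈ {10}; g ≡ 0 at y ∈ {4, 7}; common: ∅.
Collecting: common zeros = ∅, so the count is 0.
Comparison with the Bézout bound: 0 ≤ 2 = deg(f)·deg(g), as expected for curves with no common component (the affine F_11-count falls short of the bound because intersections may lie at infinity, over extension fields, or carry multiplicity).


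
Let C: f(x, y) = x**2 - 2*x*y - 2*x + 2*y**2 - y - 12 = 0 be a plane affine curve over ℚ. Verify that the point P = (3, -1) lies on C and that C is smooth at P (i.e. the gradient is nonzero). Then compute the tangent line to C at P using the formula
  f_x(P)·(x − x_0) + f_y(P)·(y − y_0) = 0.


Tangent line at P: 6*x - 11*y - 29 = 0.

Step 1: f(3, -1) = 0, so P lies on C.
Step 2: partial derivatives
  f_x(x, y) = 2*x - 2*y - 2, f_y(x, y) = -2*x + 4*y - 1.
  f_x(P) = 6, f_y(P) = -11 (gradient nonzero, so P is smooth).
Step 3: tangent line at P: 6·(x − 3) + -11·(y − -1) = 0.
Expanding: 6*x - 11*y - 29 = 0.


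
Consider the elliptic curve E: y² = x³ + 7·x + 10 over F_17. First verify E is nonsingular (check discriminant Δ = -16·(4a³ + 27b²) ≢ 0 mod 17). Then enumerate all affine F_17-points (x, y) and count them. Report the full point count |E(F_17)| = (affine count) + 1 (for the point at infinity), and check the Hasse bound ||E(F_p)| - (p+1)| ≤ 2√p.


Affine points = {(1, 1), (1, 16), (2, 7), (2, 10), (4, 0), (5, 0), (6, 8), (6, 9), (8, 0), (10, 3), (10, 14), (14, 8), (14, 9), (16, 6), (16, 11)}; affine count = 15; |E(F_17)| = 16.

Discriminant check: Δ ∝ 4a³ + 27b² = 4·7³ + 27·10² = 4·343 + 27·100 ≡ 9 (mod 17). Nonzero ⇒ E is nonsingular.
For each x ∈ F_17, compute rhs = x³ + 7·x + 10 mod 17, then count y ∈ F_17 with y² ≡ rhs.
  x = 0: rhs = 10, matching y values: none (0 points).
  x = 1: rhs = 1, matching y values: 1, 16 (2 points).
  x = 2: rhs = 15, matching y values: 7, 10 (2 points).
  x = 3: rhs = 7, matching y values: none (0 points).
  x = 4: rhs = 0, matching y values: 0 (1 points).
  x = 5: rhs = 0, matching y values: 0 (1 points).
  x = 6: rhs = 13, matching y values: 8, 9 (2 points).
  x = 7: rhs = 11, matching y values: none (0 points).
  x = 8: rhs = 0, matching y values: 0 (1 points).
  x = 9: rhs = 3, matching y values: none (0 points).
  x = 10: rhs = 9, matching y values: 3, 14 (2 points).
  x = 11: rhs = 7, matching y values: none (0 points).
  x = 12: rhs = 3, matching y values: none (0 points).
  x = 13: rhs = 3, matching y values: none (0 points).
  x = 14: rhs = 13, matching y values: 8, 9 (2 points).
  x = 15: rhs = 5, matching y values: none (0 points).
  x = 16: rhs = 2, matching y values: 6, 11 (2 points).
Total affine count: 15.
Full point count |E(F_17)| = 15 + 1 = 16.
Hasse bound: |16 − (17+1)| = |-2| = 2 ≤ 2√17 ≈ 8.2462 ✓.


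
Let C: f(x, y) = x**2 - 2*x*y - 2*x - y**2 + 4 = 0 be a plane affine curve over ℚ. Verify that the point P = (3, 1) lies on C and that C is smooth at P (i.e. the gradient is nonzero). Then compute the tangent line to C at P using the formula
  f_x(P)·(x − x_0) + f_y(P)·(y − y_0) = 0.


Tangent line at P: 2*x - 8*y + 2 = 0.

Step 1: f(3, 1) = 0, so P lies on C.
Step 2: partial derivatives
  f_x(x, y) = 2*x - 2*y - 2, f_y(x, y) = -2*x - 2*y.
  f_x(P) = 2, f_y(P) = -8 (gradient nonzero, so P is smooth).
Step 3: tangent line at P: 2·(x − 3) + -8·(y − 1) = 0.
Expanding: 2*x - 8*y + 2 = 0.


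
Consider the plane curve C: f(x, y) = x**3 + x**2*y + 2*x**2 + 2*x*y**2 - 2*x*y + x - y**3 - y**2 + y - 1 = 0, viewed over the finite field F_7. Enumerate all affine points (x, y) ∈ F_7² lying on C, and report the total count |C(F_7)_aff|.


Affine F_7-points: {(0, 4), (2, 5), (3, 3), (3, 6), (4, 6), (5, 1), (6, 6)}; count = 7.

For each of the 49 pairs (x, y) ∈ F_7², evaluate f(x, y) mod 7. Record the zeros.
  x = 0: [0↦6, 1↦5, 2↦3, 3↦1, 4↦0, 5↦1, 6↦5]  zeros at y ∈ {4}
  x = 1: [0↦3, 1↦3, 2↦6, 3↦6, 4↦4, 5↦1, 6↦5]  zeros at y ∈ ∅
  x = 2: [0↦3, 1↦6, 2↦2, 3↦6, 4↦5, 5↦0, 6↦6]  zeros at y ∈ {5}
  x = 3: [0↦5, 1↦6, 2↦4, 3↦0, 4↦2, 5↦4, 6↦0]  zeros at y ∈ {3, 6}
  x = 4: [0↦1, 1↦2, 2↦4, 3↦1, 4↦1, 5↦5, 6↦0]  zeros at y ∈ {6}
  x = 5: [0↦4, 1↦0, 2↦1, 3↦1, 4↦1, 5↦2, 6↦5]  zeros at y ∈ {1}
  x = 6: [0↦6, 1↦6, 2↦1, 3↦6, 4↦1, 5↦1, 6↦0]  zeros at y ∈ {6}
Collecting zeros: affine points = {(0, 4), (2, 5), (3, 3), (3, 6), (4, 6), (5, 1), (6, 6)}.
Total count |C(F_7)_aff| = 7.


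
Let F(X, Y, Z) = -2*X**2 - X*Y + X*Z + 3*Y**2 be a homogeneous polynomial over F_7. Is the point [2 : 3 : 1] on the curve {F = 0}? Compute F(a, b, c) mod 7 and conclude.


F(2,3,1) ≡ 1 (mod 7); P is NOT on the curve.

Evaluate F(2, 3, 1) term-by-term (mod 7).
  -2*X**2 ↦ -2·4·1·1 = -8
  -X*Y ↦ -1·2·3·1 = -6
  X*Z ↦ 1·2·1·1 = 2
  3*Y**2 ↦ 3·1·9·1 = 27
Sum: F(2, 3, 1) = (-8) + (-6) + (2) + (27) = 15.
Reducing mod 7: 15 ≡ 1 (mod 7).
Since F(a, b, c) ≡ 1 ≠ 0 (mod 7), P does NOT lie on the curve.


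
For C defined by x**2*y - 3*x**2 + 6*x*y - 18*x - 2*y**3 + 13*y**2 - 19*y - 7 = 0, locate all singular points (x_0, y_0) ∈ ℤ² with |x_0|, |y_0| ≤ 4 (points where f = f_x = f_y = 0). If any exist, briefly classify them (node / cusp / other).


Singular points: {(-3, 2)}; classification: node.

Compute partial derivatives:
  f_x = 2*x*y - 6*x + 6*y - 18.
  f_y = x**2 + 6*x - 6*y**2 + 26*y - 19.
Scan x_0 ∈ {−4, ..., 4}. For each x_0, f_y(x_0, y) is a polynomial in y; find its integer roots y ∈ {−4, ..., 4}, then test f_x and f at those candidates.
  x = -4: f_y(-4, y) = -6*y**2 + 26*y - 27; no integer root y with |y| ≤ 4.
  x = -3: f_y(-3, y) = -6*y**2 + 26*y - 28; vanishes at y ∈ {2}. (-3, 2): f_x = 0, f = 0 — SINGULAR.
  x = -2: f_y(-2, y) = -6*y**2 + 26*y - 27; no integer root y with |y| ≤ 4.
  x = -1: f_y(-1, y) = -6*y**2 + 26*y - 24; vanishes at y ∈ {3}. (-1, 3): f_x = 0 but f = -1 ≠ 0.
  x = 0: f_y(0, y) = -6*y**2 + 26*y - 19; no integer root y with |y| ≤ 4.
  x = 1: f_y(1, y) = -6*y**2 + 26*y - 12; no integer root y with |y| ≤ 4.
  x = 2: f_y(2, y) = -6*y**2 + 26*y - 3; no integer root y with |y| ≤ 4.
  x = 3: f_y(3, y) = -6*y**2 + 26*y + 8; no integer root y with |y| ≤ 4.
  x = 4: f_y(4, y) = -6*y**2 + 26*y + 21; no integer root y with |y| ≤ 4.
Only singular point on the grid: (-3, 2).
Classify: substitute x = -3 + u, y = 2 + v and expand: f = u**2*v - u**2 - 2*v**3 + v**2.
No constant or linear terms (consistent with a singular point). Quadratic part: -u**2 + v**2. Cubic part: u**2*v - 2*v**3.
The quadratic part v**2 - u**2 = (v − u)(v + u) splits into two distinct linear factors, so there are two distinct tangent lines y − 2 = ±(x − -3) — this is a node (ordinary double point).
Classification: node.


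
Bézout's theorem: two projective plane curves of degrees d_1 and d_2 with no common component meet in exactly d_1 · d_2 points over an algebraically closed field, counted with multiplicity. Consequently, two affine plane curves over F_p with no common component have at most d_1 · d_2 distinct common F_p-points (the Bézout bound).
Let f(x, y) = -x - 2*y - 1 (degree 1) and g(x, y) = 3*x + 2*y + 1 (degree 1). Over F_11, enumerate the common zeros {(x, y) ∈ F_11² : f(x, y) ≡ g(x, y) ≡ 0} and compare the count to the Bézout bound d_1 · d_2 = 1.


Common zeros: {(0, 5)}; count = 1; Bézout bound = 1.

deg(f) = 1, deg(g) = 1, so Bézout bound = 1.
Scan x ∈ F_11. For each x, list the y ∈ F_11 with f(x, y) ≡ 0 and those with g(x, y) ≡ 0 (mod 11); the common zeros in that column are the intersection.
  x = 0: f ≡ 0 at y ∈ {5}; g ≡ 0 at y ∈ {5}; common: {5}.
  x = 1: f ≡ 0 at y ∈ {10}; g ≡ 0 at y ∈ {9}; common: ∅.
  x = 2: f ≡ 0 at y ∈ {4}; g ≡ 0 at y ∈ {2}; common: ∅.
  x = 3: f ≡ 0 at y ∈ {9}; g ≡ 0 at y ∈ {6}; common: ∅.
  x = 4: f ≡ 0 at y ∈ {3}; g ≡ 0 at y ∈ {10}; common: ∅.
  x = 5: f ≡ 0 at y ∈ {8}; g ≡ 0 at y ∈ {3}; common: ∅.
  x = 6: f ≡ 0 at y ∈ {2}; g ≡ 0 at y ∈ {7}; common: ∅.
  x = 7: f ≡ 0 at y ∈ {7}; g ≡ 0 at y ∈ {0}; common: ∅.
  x = 8: f ≡ 0 at y ∈ {1}; g ≡ 0 at y ∈ {4}; common: ∅.
  x = 9: f ≡ 0 at y ∈ {6}; g ≡ 0 at y ∈ {8}; common: ∅.
  x = 10: f ≡ 0 at y ∈ {0}; g ≡ 0 at y ∈ {1}; common: ∅.
Collecting: common zeros = {(0, 5)}, so the count is 1.
Comparison with the Bézout bound: 1 ≤ 1 = deg(f)·deg(g), as expected for curves with no common component (the bound is attained).


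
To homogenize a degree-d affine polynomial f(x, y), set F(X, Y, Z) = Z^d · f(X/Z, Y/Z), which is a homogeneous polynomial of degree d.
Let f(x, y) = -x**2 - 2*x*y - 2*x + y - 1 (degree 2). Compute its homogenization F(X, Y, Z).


F(X, Y, Z) = -X**2 - 2*X*Y - 2*X*Z + Y*Z - Z**2

deg(f) = 2.
Substitute x = X/Z, y = Y/Z into f, then multiply by Z^2.
  monomial -1·x^2·y^0 ↦ -1·X^2·Y^0·Z^0.
  monomial -2·x^1·y^1 ↦ -2·X^1·Y^1·Z^0.
  monomial -2·x^1·y^0 ↦ -2·X^1·Y^0·Z^1.
  monomial 1·x^0·y^1 ↦ 1·X^0·Y^1·Z^1.
  monomial -1·x^0·y^0 ↦ -1·X^0·Y^0·Z^2.
Collecting: F(X, Y, Z) = -X**2 - 2*X*Y - 2*X*Z + Y*Z - Z**2.


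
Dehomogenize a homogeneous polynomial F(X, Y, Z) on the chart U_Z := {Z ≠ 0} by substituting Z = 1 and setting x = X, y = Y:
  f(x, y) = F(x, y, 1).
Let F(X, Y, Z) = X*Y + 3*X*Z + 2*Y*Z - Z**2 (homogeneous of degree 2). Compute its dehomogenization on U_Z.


f(x, y) = x*y + 3*x + 2*y - 1

On U_Z we set Z = 1. Each monomial c·X^i·Y^j·Z^k in F becomes c·x^i·y^j·1^k = c·x^i·y^j.
Substituting Z = 1: F(X, Y, 1) = x*y + 3*x + 2*y - 1.
Note: deg(f) ≤ deg(F) = 2; strict inequality happens when F is divisible by Z (lost terms).


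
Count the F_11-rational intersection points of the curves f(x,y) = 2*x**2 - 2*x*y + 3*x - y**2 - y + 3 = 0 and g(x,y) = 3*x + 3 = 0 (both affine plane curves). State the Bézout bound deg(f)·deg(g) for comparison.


Common zeros: {(10, 2), (10, 10)}; count = 2; Bézout bound = 2.

deg(f) = 2, deg(g) = 1, so Bézout bound = 2.
Scan x ∈ F_11. For each x, list the y ∈ F_11 with f(x, y) ≡ 0 and those with g(x, y) ≡ 0 (mod 11); the common zeros in that column are the intersection.
  x = 0: f ≡ 0 at y ∈ ∅; g ≡ 0 at y ∈ ∅; common: ∅.
  x = 1: f ≡ 0 at y ∈ ∅; g ≡ 0 at y ∈ ∅; common: ∅.
  x = 2: f ≡ 0 at y ∈ {1, 5}; g ≡ 0 at y ∈ ∅; common: ∅.
  x = 3: f ≡ 0 at y ∈ {1, 3}; g ≡ 0 at y ∈ ∅; common: ∅.
  x = 4: f ≡ 0 at y ∈ {3, 10}; g ≡ 0 at y ∈ ∅; common: ∅.
  x = 5: f ≡ 0 at y ∈ ∅; g ≡ 0 at y ∈ ∅; common: ∅.
  x = 6: f ≡ 0 at y ∈ ∅; g ≡ 0 at y ∈ ∅; common: ∅.
  x = 7: f ≡ 0 at y ∈ {2, 5}; g ≡ 0 at y ∈ ∅; common: ∅.
  x = 8: f ≡ 0 at y ∈ ∅; g ≡ 0 at y ∈ ∅; common: ∅.
  x = 9: f ≡ 0 at y ∈ ∅; g ≡ 0 at y ∈ ∅; common: ∅.
  x = 10: f ≡ 0 at y ∈ {2, 10}; g ≡ 0 at y ∈ {0, 1, 2, 3, 4, 5, 6, 7, 8, 9, 10}; common: {2, 10}.
Collecting: common zeros = {(10, 2), (10, 10)}, so the count is 2.
Comparison with the Bézout bound: 2 ≤ 2 = deg(f)·deg(g), as expected for curves with no common component (the bound is attained).


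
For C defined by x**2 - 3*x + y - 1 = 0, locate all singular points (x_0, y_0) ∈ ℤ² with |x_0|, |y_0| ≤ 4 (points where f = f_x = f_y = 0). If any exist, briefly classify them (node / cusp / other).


No singular points in the scanned grid; C is smooth there.

Compute partial derivatives:
  f_x = 2*x - 3.
  f_y = 1.
f_y = 1 is a nonzero constant, so f_y never vanishes: no point (x, y) can satisfy f = f_x = f_y = 0. In particular no (x, y) ∈ {−4, ..., 4}² is singular; the curve is smooth.


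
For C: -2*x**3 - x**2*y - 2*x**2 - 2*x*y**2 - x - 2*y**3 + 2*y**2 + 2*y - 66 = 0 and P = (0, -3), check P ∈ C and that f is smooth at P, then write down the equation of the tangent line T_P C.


Tangent line at P: -19*x - 64*y - 192 = 0.

Step 1: f(0, -3) = 0, so P lies on C.
Step 2: partial derivatives
  f_x(x, y) = -6*x**2 - 2*x*y - 4*x - 2*y**2 - 1, f_y(x, y) = -x**2 - 4*x*y - 6*y**2 + 4*y + 2.
  f_x(P) = -19, f_y(P) = -64 (gradient nonzero, so P is smooth).
Step 3: tangent line at P: -19·(x − 0) + -64·(y − -3) = 0.
Expanding: -19*x - 64*y - 192 = 0.


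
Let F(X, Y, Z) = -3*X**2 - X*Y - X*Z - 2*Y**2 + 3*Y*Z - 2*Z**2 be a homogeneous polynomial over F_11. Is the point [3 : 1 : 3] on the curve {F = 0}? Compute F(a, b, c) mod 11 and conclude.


F(3,1,3) ≡ 5 (mod 11); P is NOT on the curve.

Evaluate F(3, 1, 3) term-by-term (mod 11).
  -3*X**2 ↦ -3·9·1·1 = -27
  -X*Y ↦ -1·3·1·1 = -3
  -X*Z ↦ -1·3·1·3 = -9
  -2*Y**2 ↦ -2·1·1·1 = -2
  3*Y*Z ↦ 3·1·1·3 = 9
  -2*Z**2 ↦ -2·1·1·9 = -18
Sum: F(3, 1, 3) = (-27) + (-3) + (-9) + (-2) + (9) + (-18) = -50.
Reducing mod 11: -50 ≡ 5 (mod 11).
Since F(a, b, c) ≡ 5 ≠ 0 (mod 11), P does NOT lie on the curve.


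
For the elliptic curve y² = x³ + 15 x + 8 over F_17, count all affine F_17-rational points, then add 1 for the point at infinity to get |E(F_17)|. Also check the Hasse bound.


Affine points = {(0, 5), (0, 12), (4, 8), (4, 9), (5, 2), (5, 15), (6, 5), (6, 12), (10, 6), (10, 11), (11, 5), (11, 12), (14, 2), (14, 15), (15, 2), (15, 15), (16, 3), (16, 14)}; affine count = 18; |E(F_17)| = 19.

Discriminant check: Δ ∝ 4a³ + 27b² = 4·15³ + 27·8² = 4·3375 + 27·64 ≡ 13 (mod 17). Nonzero ⇒ E is nonsingular.
For each x ∈ F_17, compute rhs = x³ + 15·x + 8 mod 17, then count y ∈ F_17 with y² ≡ rhs.
  x = 0: rhs = 8, matching y values: 5, 12 (2 points).
  x = 1: rhs = 7, matching y values: none (0 points).
  x = 2: rhs = 12, matching y values: none (0 points).
  x = 3: rhs = 12, matching y values: none (0 points).
  x = 4: rhs = 13, matching y values: 8, 9 (2 points).
  x = 5: rhs = 4, matching y values: 2, 15 (2 points).
  x = 6: rhs = 8, matching y values: 5, 12 (2 points).
  x = 7: rhs = 14, matching y values: none (0 points).
  x = 8: rhs = 11, matching y values: none (0 points).
  x = 9: rhs = 5, matching y values: none (0 points).
  x = 10: rhs = 2, matching y values: 6, 11 (2 points).
  x = 11: rhs = 8, matching y values: 5, 12 (2 points).
  x = 12: rhs = 12, matching y values: none (0 points).
  x = 13: rhs = 3, matching y values: none (0 points).
  x = 14: rhs = 4, matching y values: 2, 15 (2 points).
  x = 15: rhs = 4, matching y values: 2, 15 (2 points).
  x = 16: rhs = 9, matching y values: 3, 14 (2 points).
Total affine count: 18.
Full point count |E(F_17)| = 18 + 1 = 19.
Hasse bound: |19 − (17+1)| = |1| = 1 ≤ 2√17 ≈ 8.2462 ✓.


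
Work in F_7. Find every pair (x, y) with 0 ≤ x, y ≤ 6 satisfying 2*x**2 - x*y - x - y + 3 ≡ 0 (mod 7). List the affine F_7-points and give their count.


Affine F_7-points: {(0, 3), (1, 2), (2, 3), (3, 1), (4, 2), (5, 1)}; count = 6.

For each of the 49 pairs (x, y) ∈ F_7², evaluate f(x, y) mod 7. Record the zeros.
  x = 0: [0↦3, 1↦2, 2↦1, 3↦0, 4↦6, 5↦5, 6↦4]  zeros at y ∈ {3}
  x = 1: [0↦4, 1↦2, 2↦0, 3↦5, 4↦3, 5↦1, 6↦6]  zeros at y ∈ {2}
  x = 2: [0↦2, 1↦6, 2↦3, 3↦0, 4↦4, 5↦1, 6↦5]  zeros at y ∈ {3}
  x = 3: [0↦4, 1↦0, 2↦3, 3↦6, 4↦2, 5↦5, 6↦1]  zeros at y ∈ {1}
  x = 4: [0↦3, 1↦5, 2↦0, 3↦2, 4↦4, 5↦6, 6↦1]  zeros at y ∈ {2}
  x = 5: [0↦6, 1↦0, 2↦1, 3↦2, 4↦3, 5↦4, 6↦5]  zeros at y ∈ {1}
  x = 6: [0↦6, 1↦6, 2↦6, 3↦6, 4↦6, 5↦6, 6↦6]  zeros at y ∈ ∅
Collecting zeros: affine points = {(0, 3), (1, 2), (2, 3), (3, 1), (4, 2), (5, 1)}.
Total count |C(F_7)_aff| = 6.


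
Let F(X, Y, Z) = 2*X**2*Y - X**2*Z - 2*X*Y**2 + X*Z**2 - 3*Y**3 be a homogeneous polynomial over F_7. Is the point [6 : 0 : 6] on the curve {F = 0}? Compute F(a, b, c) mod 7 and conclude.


F(6,0,6) ≡ 0 (mod 7); P is on the curve.

Evaluate F(6, 0, 6) term-by-term (mod 7).
  2*X**2*Y ↦ 2·36·0·1 = 0
  -X**2*Z ↦ -1·36·1·6 = -216
  -2*X*Y**2 ↦ -2·6·0·1 = 0
  X*Z**2 ↦ 1·6·1·36 = 216
  -3*Y**3 ↦ -3·1·0·1 = 0
Sum: F(6, 0, 6) = (0) + (-216) + (0) + (216) + (0) = 0.
Reducing mod 7: 0 ≡ 0 (mod 7).
Since F(a, b, c) ≡ 0 (mod 7), P lies on the curve.


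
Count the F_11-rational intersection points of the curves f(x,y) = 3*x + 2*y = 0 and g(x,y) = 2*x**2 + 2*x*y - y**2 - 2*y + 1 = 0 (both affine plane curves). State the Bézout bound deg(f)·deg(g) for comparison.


Common zeros: {(3, 1)}; count = 1; Bézout bound = 2.

deg(f) = 1, deg(g) = 2, so Bézout bound = 2.
Scan x ∈ F_11. For each x, list the y ∈ F_11 with f(x, y) ≡ 0 and those with g(x, y) ≡ 0 (mod 11); the common zeros in that column are the intersection.
  x = 0: f ≡ 0 at y ∈ {0}; g ≡ 0 at y ∈ ∅; common: ∅.
  x = 1: f ≡ 0 at y ∈ {4}; g ≡ 0 at y ∈ {5, 6}; common: ∅.
  x = 2: f ≡ 0 at y ∈ {8}; g ≡ 0 at y ∈ ∅; common: ∅.
  x = 3: f ≡ 0 at y ∈ {1}; g ≡ 0 at y ∈ {1, 3}; common: {1}.
  x = 4: f ≡ 0 at y ∈ {5}; g ≡ 0 at y ∈ {0, 6}; common: ∅.
  x = 5: f ≡ 0 at y ∈ {9}; g ≡ 0 at y ∈ {3, 5}; common: ∅.
  x = 6: f ≡ 0 at y ∈ {2}; g ≡ 0 at y ∈ ∅; common: ∅.
  x = 7: f ≡ 0 at y ∈ {6}; g ≡ 0 at y ∈ {0, 1}; common: ∅.
  x = 8: f ≡ 0 at y ∈ {10}; g ≡ 0 at y ∈ ∅; common: ∅.
  x = 9: f ≡ 0 at y ∈ {3}; g ≡ 0 at y ∈ ∅; common: ∅.
  x = 10: f ≡ 0 at y ∈ {7}; g ≡ 0 at y ∈ ∅; common: ∅.
Collecting: common zeros = {(3, 1)}, so the count is 1.
Comparison with the Bézout bound: 1 ≤ 2 = deg(f)·deg(g), as expected for curves with no common component (the affine F_11-count falls short of the bound because intersections may lie at infinity, over extension fields, or carry multiplicity).


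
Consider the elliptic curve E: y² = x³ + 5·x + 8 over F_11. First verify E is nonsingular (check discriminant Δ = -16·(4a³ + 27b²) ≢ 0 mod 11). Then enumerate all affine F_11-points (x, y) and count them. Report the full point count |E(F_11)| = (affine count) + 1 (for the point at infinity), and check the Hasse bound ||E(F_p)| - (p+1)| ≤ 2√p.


Affine points = {(1, 5), (1, 6), (2, 2), (2, 9), (4, 2), (4, 9), (5, 2), (5, 9), (6, 1), (6, 10), (7, 1), (7, 10), (9, 1), (9, 10)}; affine count = 14; |E(F_11)| = 15.

Discriminant check: Δ ∝ 4a³ + 27b² = 4·5³ + 27·8² = 4·125 + 27·64 ≡ 6 (mod 11). Nonzero ⇒ E is nonsingular.
For each x ∈ F_11, compute rhs = x³ + 5·x + 8 mod 11, then count y ∈ F_11 with y² ≡ rhs.
  x = 0: rhs = 8, matching y values: none (0 points).
  x = 1: rhs = 3, matching y values: 5, 6 (2 points).
  x = 2: rhs = 4, matching y values: 2, 9 (2 points).
  x = 3: rhs = 6, matching y values: none (0 points).
  x = 4: rhs = 4, matching y values: 2, 9 (2 points).
  x = 5: rhs = 4, matching y values: 2, 9 (2 points).
  x = 6: rhs = 1, matching y values: 1, 10 (2 points).
  x = 7: rhs = 1, matching y values: 1, 10 (2 points).
  x = 8: rhs = 10, matching y values: none (0 points).
  x = 9: rhs = 1, matching y values: 1, 10 (2 points).
  x = 10: rhs = 2, matching y values: none (0 points).
Total affine count: 14.
Full point count |E(F_11)| = 14 + 1 = 15.
Hasse bound: |15 − (11+1)| = |3| = 3 ≤ 2√11 ≈ 6.6332 ✓.


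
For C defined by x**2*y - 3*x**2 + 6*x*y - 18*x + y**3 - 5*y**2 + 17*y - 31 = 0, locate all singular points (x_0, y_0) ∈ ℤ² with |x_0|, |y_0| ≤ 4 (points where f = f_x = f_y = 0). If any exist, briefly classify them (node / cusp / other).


Singular points: {(-3, 2)}; classification: node.

Compute partial derivatives:
  f_x = 2*x*y - 6*x + 6*y - 18.
  f_y = x**2 + 6*x + 3*y**2 - 10*y + 17.
Scan x_0 ∈ {−4, ..., 4}. For each x_0, f_y(x_0, y) is a polynomial in y; find its integer roots y ∈ {−4, ..., 4}, then test f_x and f at those candidates.
  x = -4: f_y(-4, y) = 3*y**2 - 10*y + 9; no integer root y with |y| ≤ 4.
  x = -3: f_y(-3, y) = 3*y**2 - 10*y + 8; vanishes at y ∈ {2}. (-3, 2): f_x = 0, f = 0 — SINGULAR.
  x = -2: f_y(-2, y) = 3*y**2 - 10*y + 9; no integer root y with |y| ≤ 4.
  x = -1: f_y(-1, y) = 3*y**2 - 10*y + 12; no integer root y with |y| ≤ 4.
  x = 0: f_y(0, y) = 3*y**2 - 10*y + 17; no integer root y with |y| ≤ 4.
  x = 1: f_y(1, y) = 3*y**2 - 10*y + 24; no integer root y with |y| ≤ 4.
  x = 2: f_y(2, y) = 3*y**2 - 10*y + 33; no integer root y with |y| ≤ 4.
  x = 3: f_y(3, y) = 3*y**2 - 10*y + 44; no integer root y with |y| ≤ 4.
  x = 4: f_y(4, y) = 3*y**2 - 10*y + 57; no integer root y with |y| ≤ 4.
Only singular point on the grid: (-3, 2).
Classify: substitute x = -3 + u, y = 2 + v and expand: f = u**2*v - u**2 + v**3 + v**2.
No constant or linear terms (consistent with a singular point). Quadratic part: -u**2 + v**2. Cubic part: u**2*v + v**3.
The quadratic part v**2 - u**2 = (v − u)(v + u) splits into two distinct linear factors, so there are two distinct tangent lines y − 2 = ±(x − -3) — this is a node (ordinary double point).
Classification: node.


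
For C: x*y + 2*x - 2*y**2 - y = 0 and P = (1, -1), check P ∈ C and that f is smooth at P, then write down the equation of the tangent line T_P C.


Tangent line at P: x + 4*y + 3 = 0.

Step 1: f(1, -1) = 0, so P lies on C.
Step 2: partial derivatives
  f_x(x, y) = y + 2, f_y(x, y) = x - 4*y - 1.
  f_x(P) = 1, f_y(P) = 4 (gradient nonzero, so P is smooth).
Step 3: tangent line at P: 1·(x − 1) + 4·(y − -1) = 0.
Expanding: x + 4*y + 3 = 0.


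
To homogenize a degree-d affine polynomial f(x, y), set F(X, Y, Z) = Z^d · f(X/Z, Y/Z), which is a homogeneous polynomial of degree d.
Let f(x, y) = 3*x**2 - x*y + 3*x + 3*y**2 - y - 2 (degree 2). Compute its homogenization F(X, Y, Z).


F(X, Y, Z) = 3*X**2 - X*Y + 3*X*Z + 3*Y**2 - Y*Z - 2*Z**2

deg(f) = 2.
Substitute x = X/Z, y = Y/Z into f, then multiply by Z^2.
  monomial 3·x^2·y^0 ↦ 3·X^2·Y^0·Z^0.
  monomial -1·x^1·y^1 ↦ -1·X^1·Y^1·Z^0.
  monomial 3·x^1·y^0 ↦ 3·X^1·Y^0·Z^1.
  monomial 3·x^0·y^2 ↦ 3·X^0·Y^2·Z^0.
  monomial -1·x^0·y^1 ↦ -1·X^0·Y^1·Z^1.
  monomial -2·x^0·y^0 ↦ -2·X^0·Y^0·Z^2.
Collecting: F(X, Y, Z) = 3*X**2 - X*Y + 3*X*Z + 3*Y**2 - Y*Z - 2*Z**2.


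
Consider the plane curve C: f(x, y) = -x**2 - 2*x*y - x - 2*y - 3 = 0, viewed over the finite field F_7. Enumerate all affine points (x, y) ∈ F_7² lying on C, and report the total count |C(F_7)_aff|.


Affine F_7-points: {(0, 2), (1, 4), (2, 2), (3, 6), (4, 4), (5, 6)}; count = 6.

For each of the 49 pairs (x, y) ∈ F_7², evaluate f(x, y) mod 7. Record the zeros.
  x = 0: [0↦4, 1↦2, 2↦0, 3↦5, 4↦3, 5↦1, 6↦6]  zeros at y ∈ {2}
  x = 1: [0↦2, 1↦5, 2↦1, 3↦4, 4↦0, 5↦3, 6↦6]  zeros at y ∈ {4}
  x = 2: [0↦5, 1↦6, 2↦0, 3↦1, 4↦2, 5↦3, 6↦4]  zeros at y ∈ {2}
  x = 3: [0↦6, 1↦5, 2↦4, 3↦3, 4↦2, 5↦1, 6↦0]  zeros at y ∈ {6}
  x = 4: [0↦5, 1↦2, 2↦6, 3↦3, 4↦0, 5↦4, 6↦1]  zeros at y ∈ {4}
  x = 5: [0↦2, 1↦4, 2↦6, 3↦1, 4↦3, 5↦5, 6↦0]  zeros at y ∈ {6}
  x = 6: [0↦4, 1↦4, 2↦4, 3↦4, 4↦4, 5↦4, 6↦4]  zeros at y ∈ ∅
Collecting zeros: affine points = {(0, 2), (1, 4), (2, 2), (3, 6), (4, 4), (5, 6)}.
Total count |C(F_7)_aff| = 6.


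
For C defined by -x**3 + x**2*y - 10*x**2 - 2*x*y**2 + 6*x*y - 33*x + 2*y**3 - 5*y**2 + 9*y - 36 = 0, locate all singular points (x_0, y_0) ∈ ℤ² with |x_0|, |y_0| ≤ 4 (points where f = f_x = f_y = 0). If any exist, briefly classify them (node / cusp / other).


Singular points: {(-3, 0)}; classification: node.

Compute partial derivatives:
  f_x = -3*x**2 + 2*x*y - 20*x - 2*y**2 + 6*y - 33.
  f_y = x**2 - 4*x*y + 6*x + 6*y**2 - 10*y + 9.
Scan x_0 ∈ {−4, ..., 4}. For each x_0, f_y(x_0, y) is a polynomial in y; find its integer roots y ∈ {−4, ..., 4}, then test f_x and f at those candidates.
  x = -4: f_y(-4, y) = 6*y**2 + 6*y + 1; no integer root y with |y| ≤ 4.
  x = -3: f_y(-3, y) = 6*y**2 + 2*y; vanishes at y ∈ {0}. (-3, 0): f_x = 0, f = 0 — SINGULAR.
  x = -2: f_y(-2, y) = 6*y**2 - 2*y + 1; no integer root y with |y| ≤ 4.
  x = -1: f_y(-1, y) = 6*y**2 - 6*y + 4; no integer root y with |y| ≤ 4.
  x = 0: f_y(0, y) = 6*y**2 - 10*y + 9; no integer root y with |y| ≤ 4.
  x = 1: f_y(1, y) = 6*y**2 - 14*y + 16; no integer root y with |y| ≤ 4.
  x = 2: f_y(2, y) = 6*y**2 - 18*y + 25; no integer root y with |y| ≤ 4.
  x = 3: f_y(3, y) = 6*y**2 - 22*y + 36; no integer root y with |y| ≤ 4.
  x = 4: f_y(4, y) = 6*y**2 - 26*y + 49; no integer root y with |y| ≤ 4.
Only singular point on the grid: (-3, 0).
Classify: substitute x = -3 + u, y = 0 + v and expand: f = -u**3 + u**2*v - u**2 - 2*u*v**2 + 2*v**3 + v**2.
No constant or linear terms (consistent with a singular point). Quadratic part: -u**2 + v**2. Cubic part: -u**3 + u**2*v - 2*u*v**2 + 2*v**3.
The quadratic part v**2 - u**2 = (v − u)(v + u) splits into two distinct linear factors, so there are two distinct tangent lines y − 0 = ±(x − -3) — this is a node (ordinary double point).
Classification: node.


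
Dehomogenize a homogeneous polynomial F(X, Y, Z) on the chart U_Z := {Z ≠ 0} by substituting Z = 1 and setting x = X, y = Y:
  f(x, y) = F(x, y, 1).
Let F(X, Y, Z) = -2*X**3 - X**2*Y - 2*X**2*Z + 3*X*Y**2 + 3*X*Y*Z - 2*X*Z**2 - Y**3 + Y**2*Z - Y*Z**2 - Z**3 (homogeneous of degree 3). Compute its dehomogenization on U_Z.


f(x, y) = -2*x**3 - x**2*y - 2*x**2 + 3*x*y**2 + 3*x*y - 2*x - y**3 + y**2 - y - 1

On U_Z we set Z = 1. Each monomial c·X^i·Y^j·Z^k in F becomes c·x^i·y^j·1^k = c·x^i·y^j.
Substituting Z = 1: F(X, Y, 1) = -2*x**3 - x**2*y - 2*x**2 + 3*x*y**2 + 3*x*y - 2*x - y**3 + y**2 - y - 1.
Note: deg(f) ≤ deg(F) = 3; strict inequality happens when F is divisible by Z (lost terms).


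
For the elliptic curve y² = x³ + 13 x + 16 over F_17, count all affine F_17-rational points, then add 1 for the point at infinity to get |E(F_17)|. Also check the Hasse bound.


Affine points = {(0, 4), (0, 13), (1, 8), (1, 9), (2, 4), (2, 13), (4, 8), (4, 9), (5, 6), (5, 11), (6, 2), (6, 15), (7, 5), (7, 12), (12, 8), (12, 9), (13, 6), (13, 11), (14, 1), (14, 16), (15, 4), (15, 13), (16, 6), (16, 11)}; affine count = 24; |E(F_17)| = 25.

Discriminant check: Δ ∝ 4a³ + 27b² = 4·13³ + 27·16² = 4·2197 + 27·256 ≡ 9 (mod 17). Nonzero ⇒ E is nonsingular.
For each x ∈ F_17, compute rhs = x³ + 13·x + 16 mod 17, then count y ∈ F_17 with y² ≡ rhs.
  x = 0: rhs = 16, matching y values: 4, 13 (2 points).
  x = 1: rhs = 13, matching y values: 8, 9 (2 points).
  x = 2: rhs = 16, matching y values: 4, 13 (2 points).
  x = 3: rhs = 14, matching y values: none (0 points).
  x = 4: rhs = 13, matching y values: 8, 9 (2 points).
  x = 5: rhs = 2, matching y values: 6, 11 (2 points).
  x = 6: rhs = 4, matching y values: 2, 15 (2 points).
  x = 7: rhs = 8, matching y values: 5, 12 (2 points).
  x = 8: rhs = 3, matching y values: none (0 points).
  x = 9: rhs = 12, matching y values: none (0 points).
  x = 10: rhs = 7, matching y values: none (0 points).
  x = 11: rhs = 11, matching y values: none (0 points).
  x = 12: rhs = 13, matching y values: 8, 9 (2 points).
  x = 13: rhs = 2, matching y values: 6, 11 (2 points).
  x = 14: rhs = 1, matching y values: 1, 16 (2 points).
  x = 15: rhs = 16, matching y values: 4, 13 (2 points).
  x = 16: rhs = 2, matching y values: 6, 11 (2 points).
Total affine count: 24.
Full point count |E(F_17)| = 24 + 1 = 25.
Hasse bound: |25 − (17+1)| = |7| = 7 ≤ 2√17 ≈ 8.2462 ✓.


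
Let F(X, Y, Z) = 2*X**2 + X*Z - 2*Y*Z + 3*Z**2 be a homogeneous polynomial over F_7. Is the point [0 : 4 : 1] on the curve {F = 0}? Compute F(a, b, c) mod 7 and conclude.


F(0,4,1) ≡ 2 (mod 7); P is NOT on the curve.

Evaluate F(0, 4, 1) term-by-term (mod 7).
  2*X**2 ↦ 2·0·1·1 = 0
  X*Z ↦ 1·0·1·1 = 0
  -2*Y*Z ↦ -2·1·4·1 = -8
  3*Z**2 ↦ 3·1·1·1 = 3
Sum: F(0, 4, 1) = (0) + (0) + (-8) + (3) = -5.
Reducing mod 7: -5 ≡ 2 (mod 7).
Since F(a, b, c) ≡ 2 ≠ 0 (mod 7), P does NOT lie on the curve.


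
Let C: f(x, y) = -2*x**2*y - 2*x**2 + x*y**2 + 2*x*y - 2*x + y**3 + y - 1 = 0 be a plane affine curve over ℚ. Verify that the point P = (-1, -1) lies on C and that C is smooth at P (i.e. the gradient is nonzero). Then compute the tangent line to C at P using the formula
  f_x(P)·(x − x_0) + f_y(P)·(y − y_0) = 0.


Tangent line at P: -3*x + 2*y - 1 = 0.

Step 1: f(-1, -1) = 0, so P lies on C.
Step 2: partial derivatives
  f_x(x, y) = -4*x*y - 4*x + y**2 + 2*y - 2, f_y(x, y) = -2*x**2 + 2*x*y + 2*x + 3*y**2 + 1.
  f_x(P) = -3, f_y(P) = 2 (gradient nonzero, so P is smooth).
Step 3: tangent line at P: -3·(x − -1) + 2·(y − -1) = 0.
Expanding: -3*x + 2*y - 1 = 0.


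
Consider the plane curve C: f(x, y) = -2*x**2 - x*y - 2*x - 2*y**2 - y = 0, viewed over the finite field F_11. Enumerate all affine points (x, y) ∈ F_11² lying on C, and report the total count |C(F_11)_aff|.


Affine F_11-points: {(0, 0), (0, 5), (1, 4), (1, 6), (2, 5), (2, 10), (3, 10), (6, 6), (6, 7), (7, 3), (7, 4), (10, 0)}; count = 12.

For each of the 121 pairs (x, y) ∈ F_11², evaluate f(x, y) mod 11. Record the zeros.
  x = 0: [0↦0, 1↦8, 2↦1, 3↦1, 4↦8, 5↦0, 6↦10, 7↦5, 8↦7, 9↦5, 10↦10]  zeros at y ∈ {0, 5}
  x = 1: [0↦7, 1↦3, 2↦6, 3↦5, 4↦0, 5↦2, 6↦0, 7↦5, 8↦6, 9↦3, 10↦7]  zeros at y ∈ {4, 6}
  x = 2: [0↦10, 1↦5, 2↦7, 3↦5, 4↦10, 5↦0, 6↦8, 7↦1, 8↦1, 9↦8, 10↦0]  zeros at y ∈ {5, 10}
  x = 3: [0↦9, 1↦3, 2↦4, 3↦1, 4↦5, 5↦5, 6↦1, 7↦4, 8↦3, 9↦9, 10↦0]  zeros at y ∈ {10}
  x = 4: [0↦4, 1↦8, 2↦8, 3↦4, 4↦7, 5↦6, 6↦1, 7↦3, 8↦1, 9↦6, 10↦7]  zeros at y ∈ ∅
  x = 5: [0↦6, 1↦9, 2↦8, 3↦3, 4↦5, 5↦3, 6↦8, 7↦9, 8↦6, 9↦10, 10↦10]  zeros at y ∈ ∅
  x = 6: [0↦4, 1↦6, 2↦4, 3↦9, 4↦10, 5↦7, 6↦0, 7↦0, 8↦7, 9↦10, 10↦9]  zeros at y ∈ {6, 7}
  x = 7: [0↦9, 1↦10, 2↦7, 3↦0, 4↦0, 5↦7, 6↦10, 7↦9, 8↦4, 9↦6, 10↦4]  zeros at y ∈ {3, 4}
  x = 8: [0↦10, 1↦10, 2↦6, 3↦9, 4↦8, 5↦3, 6↦5, 7↦3, 8↦8, 9↦9, 10↦6]  zeros at y ∈ ∅
  x = 9: [0↦7, 1↦6, 2↦1, 3↦3, 4↦1, 5↦6, 6↦7, 7↦4, 8↦8, 9↦8, 10↦4]  zeros at y ∈ ∅
  x = 10: [0↦0, 1↦9, 2↦3, 3↦4, 4↦1, 5↦5, 6↦5, 7↦1, 8↦4, 9↦3, 10↦9]  zeros at y ∈ {0}
Collecting zeros: affine points = {(0, 0), (0, 5), (1, 4), (1, 6), (2, 5), (2, 10), (3, 10), (6, 6), (6, 7), (7, 3), (7, 4), (10, 0)}.
Total count |C(F_11)_aff| = 12.


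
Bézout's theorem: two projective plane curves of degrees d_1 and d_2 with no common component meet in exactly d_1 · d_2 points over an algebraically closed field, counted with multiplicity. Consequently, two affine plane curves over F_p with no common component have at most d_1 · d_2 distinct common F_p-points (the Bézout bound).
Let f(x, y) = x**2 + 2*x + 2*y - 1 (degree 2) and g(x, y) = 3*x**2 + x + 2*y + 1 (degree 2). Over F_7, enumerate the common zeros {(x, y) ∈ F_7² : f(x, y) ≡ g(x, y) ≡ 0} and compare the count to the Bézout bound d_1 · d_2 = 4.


Common zeros: ∅; count = 0; Bézout bound = 4.

deg(f) = 2, deg(g) = 2, so Bézout bound = 4.
Scan x ∈ F_7. For each x, list the y ∈ F_7 with f(x, y) ≡ 0 and those with g(x, y) ≡ 0 (mod 7); the common zeros in that column are the intersection.
  x = 0: f ≡ 0 at y ∈ {4}; g ≡ 0 at y ∈ {3}; common: ∅.
  x = 1: f ≡ 0 at y ∈ {6}; g ≡ 0 at y ∈ {1}; common: ∅.
  x = 2: f ≡ 0 at y ∈ {0}; g ≡ 0 at y ∈ {3}; common: ∅.
  x = 3: f ≡ 0 at y ∈ {0}; g ≡ 0 at y ∈ {2}; common: ∅.
  x = 4: f ≡ 0 at y ∈ {6}; g ≡ 0 at y ∈ {5}; common: ∅.
  x = 5: f ≡ 0 at y ∈ {4}; g ≡ 0 at y ∈ {5}; common: ∅.
  x = 6: f ≡ 0 at y ∈ {1}; g ≡ 0 at y ∈ {2}; common: ∅.
Collecting: common zeros = ∅, so the count is 0.
Comparison with the Bézout bound: 0 ≤ 4 = deg(f)·deg(g), as expected for curves with no common component (the affine F_7-count falls short of the bound because intersections may lie at infinity, over extension fields, or carry multiplicity).


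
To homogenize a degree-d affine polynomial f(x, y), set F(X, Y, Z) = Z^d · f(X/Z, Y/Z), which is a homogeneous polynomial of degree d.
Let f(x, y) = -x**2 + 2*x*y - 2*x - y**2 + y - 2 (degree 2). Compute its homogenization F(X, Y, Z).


F(X, Y, Z) = -X**2 + 2*X*Y - 2*X*Z - Y**2 + Y*Z - 2*Z**2

deg(f) = 2.
Substitute x = X/Z, y = Y/Z into f, then multiply by Z^2.
  monomial -1·x^2·y^0 ↦ -1·X^2·Y^0·Z^0.
  monomial 2·x^1·y^1 ↦ 2·X^1·Y^1·Z^0.
  monomial -2·x^1·y^0 ↦ -2·X^1·Y^0·Z^1.
  monomial -1·x^0·y^2 ↦ -1·X^0·Y^2·Z^0.
  monomial 1·x^0·y^1 ↦ 1·X^0·Y^1·Z^1.
  monomial -2·x^0·y^0 ↦ -2·X^0·Y^0·Z^2.
Collecting: F(X, Y, Z) = -X**2 + 2*X*Y - 2*X*Z - Y**2 + Y*Z - 2*Z**2.


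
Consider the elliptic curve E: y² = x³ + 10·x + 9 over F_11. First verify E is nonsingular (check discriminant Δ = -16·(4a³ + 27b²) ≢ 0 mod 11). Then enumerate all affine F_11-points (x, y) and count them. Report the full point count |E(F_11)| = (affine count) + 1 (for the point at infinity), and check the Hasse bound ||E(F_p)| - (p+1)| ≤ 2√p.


Affine points = {(0, 3), (0, 8), (1, 3), (1, 8), (2, 2), (2, 9), (3, 0), (4, 5), (4, 6), (7, 2), (7, 9), (9, 5), (9, 6), (10, 3), (10, 8)}; affine count = 15; |E(F_11)| = 16.

Discriminant check: Δ ∝ 4a³ + 27b² = 4·10³ + 27·9² = 4·1000 + 27·81 ≡ 5 (mod 11). Nonzero ⇒ E is nonsingular.
For each x ∈ F_11, compute rhs = x³ + 10·x + 9 mod 11, then count y ∈ F_11 with y² ≡ rhs.
  x = 0: rhs = 9, matching y values: 3, 8 (2 points).
  x = 1: rhs = 9, matching y values: 3, 8 (2 points).
  x = 2: rhs = 4, matching y values: 2, 9 (2 points).
  x = 3: rhs = 0, matching y values: 0 (1 points).
  x = 4: rhs = 3, matching y values: 5, 6 (2 points).
  x = 5: rhs = 8, matching y values: none (0 points).
  x = 6: rhs = 10, matching y values: none (0 points).
  x = 7: rhs = 4, matching y values: 2, 9 (2 points).
  x = 8: rhs = 7, matching y values: none (0 points).
  x = 9: rhs = 3, matching y values: 5, 6 (2 points).
  x = 10: rhs = 9, matching y values: 3, 8 (2 points).
Total affine count: 15.
Full point count |E(F_11)| = 15 + 1 = 16.
Hasse bound: |16 − (11+1)| = |4| = 4 ≤ 2√11 ≈ 6.6332 ✓.
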